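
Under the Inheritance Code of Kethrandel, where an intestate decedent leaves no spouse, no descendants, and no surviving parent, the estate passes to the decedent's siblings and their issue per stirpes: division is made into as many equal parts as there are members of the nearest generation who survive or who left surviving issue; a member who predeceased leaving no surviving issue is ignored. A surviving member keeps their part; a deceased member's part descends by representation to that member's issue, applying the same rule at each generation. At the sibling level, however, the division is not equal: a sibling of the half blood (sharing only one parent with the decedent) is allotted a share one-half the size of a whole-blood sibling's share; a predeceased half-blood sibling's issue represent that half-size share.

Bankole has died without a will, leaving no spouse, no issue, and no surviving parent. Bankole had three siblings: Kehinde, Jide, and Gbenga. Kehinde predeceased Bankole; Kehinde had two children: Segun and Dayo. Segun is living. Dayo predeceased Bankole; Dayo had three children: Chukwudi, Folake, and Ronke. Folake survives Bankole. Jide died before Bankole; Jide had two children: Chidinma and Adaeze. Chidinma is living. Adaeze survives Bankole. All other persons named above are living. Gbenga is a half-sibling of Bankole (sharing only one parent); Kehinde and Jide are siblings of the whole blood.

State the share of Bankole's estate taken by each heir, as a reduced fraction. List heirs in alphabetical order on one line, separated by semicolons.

Adaeze 1/5; Chidinma 1/5; Chukwudi 1/15; Folake 1/15; Gbenga 1/5; Ronke 1/15; Segun 1/5

No spouse, descendants, or parent survives, so the estate passes to Bankole's siblings per stirpes.
Half-blood siblings count for one-half the weight of whole-blood siblings at the initial division.
Dividing 1 in proportion to weights (total weight 5/2): Kehinde (weight 1) → 2/5; Jide (weight 1) → 2/5; Gbenga (weight 1/2) → 1/5.
Kehinde predeceased; the 2/5 allotted to Kehinde's branch passes to Kehinde's issue by representation.
The 2/5 is divided into 2 equal shares of 1/5 among Segun, Dayo.
Segun is living and takes 1/5.
Dayo predeceased; the 1/5 allotted to Dayo's branch passes to Dayo's issue by representation.
The 1/5 is divided into 3 equal shares of 1/15 among Chukwudi, Folake, Ronke.
Chukwudi is living and takes 1/15.
Folake is living and takes 1/15.
Ronke is living and takes 1/15.
Jide predeceased; the 2/5 allotted to Jide's branch passes to Jide's issue by representation.
The 2/5 is divided into 2 equal shares of 1/5 among Chidinma, Adaeze.
Chidinma is living and takes 1/5.
Adaeze is living and takes 1/5.
Gbenga is living and takes 1/5.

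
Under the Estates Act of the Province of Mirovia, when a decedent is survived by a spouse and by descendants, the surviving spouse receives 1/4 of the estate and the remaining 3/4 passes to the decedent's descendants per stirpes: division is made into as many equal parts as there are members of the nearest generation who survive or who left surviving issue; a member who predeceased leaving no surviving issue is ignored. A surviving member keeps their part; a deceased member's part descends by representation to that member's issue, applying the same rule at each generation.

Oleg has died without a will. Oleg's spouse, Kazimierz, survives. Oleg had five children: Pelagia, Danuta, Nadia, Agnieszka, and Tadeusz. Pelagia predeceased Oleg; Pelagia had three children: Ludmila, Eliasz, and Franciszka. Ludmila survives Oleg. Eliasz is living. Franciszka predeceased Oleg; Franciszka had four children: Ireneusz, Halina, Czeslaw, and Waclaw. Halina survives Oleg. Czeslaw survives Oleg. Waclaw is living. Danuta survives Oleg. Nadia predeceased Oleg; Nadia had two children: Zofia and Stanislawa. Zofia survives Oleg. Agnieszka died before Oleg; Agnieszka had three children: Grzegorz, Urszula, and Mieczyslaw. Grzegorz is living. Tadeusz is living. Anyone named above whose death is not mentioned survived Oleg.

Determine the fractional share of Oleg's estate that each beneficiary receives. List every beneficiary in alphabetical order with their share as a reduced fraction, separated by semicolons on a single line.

Kazimierz, as surviving spouse, takes 1/4.
The remaining 3/4 passes to Oleg's descendants per stirpes.
The 3/4 is divided into 5 equal shares of 3/20 among Pelagia, Danuta, Nadia, Agnieszka, Tadeusz.
Pelagia predeceased; the 3/20 allotted to Pelagia's branch passes to Pelagia's issue by representation.
The 3/20 is divided into 3 equal shares of 1/20 among Ludmila, Eliasz, Franciszka.
Ludmila is living and takes 1/20.
Eliasz is living and takes 1/20.
Franciszka predeceased; the 1/20 allotted to Franciszka's branch passes to Franciszka's issue by representation.
The 1/20 is divided into 4 equal shares of 1/80 among Ireneusz, Halina, Czeslaw, Waclaw.
Ireneusz is living and takes 1/80.
Halina is living and takes 1/80.
Czeslaw is living and takes 1/80.
Waclaw is living and takes 1/80.
Danuta is living and takes 3/20.
Nadia predeceased; the 3/20 allotted to Nadia's branch passes to Nadia's issue by representation.
The 3/20 is divided into 2 equal shares of 3/40 among Zofia, Stanislawa.
Zofia is living and takes 3/40.
Stanislawa is living and takes 3/40.
Agnieszka predeceased; the 3/20 allotted to Agnieszka's branch passes to Agnieszka's issue by representation.
The 3/20 is divided into 3 equal shares of 1/20 among Grzegorz, Urszula, Mieczyslaw.
Grzegorz is living and takes 1/20.
Urszula is living and takes 1/20.
Mieczyslaw is living and takes 1/20.
Tadeusz is living and takes 3/20.

Czeslaw 1/80; Danuta 3/20; Eliasz 1/20; Grzegorz 1/20; Halina 1/80; Ireneusz 1/80; Kazimierz 1/4; Ludmila 1/20; Mieczyslaw 1/20; Stanislawa 3/40; Tadeusz 3/20; Urszula 1/20; Waclaw 1/80; Zofia 3/40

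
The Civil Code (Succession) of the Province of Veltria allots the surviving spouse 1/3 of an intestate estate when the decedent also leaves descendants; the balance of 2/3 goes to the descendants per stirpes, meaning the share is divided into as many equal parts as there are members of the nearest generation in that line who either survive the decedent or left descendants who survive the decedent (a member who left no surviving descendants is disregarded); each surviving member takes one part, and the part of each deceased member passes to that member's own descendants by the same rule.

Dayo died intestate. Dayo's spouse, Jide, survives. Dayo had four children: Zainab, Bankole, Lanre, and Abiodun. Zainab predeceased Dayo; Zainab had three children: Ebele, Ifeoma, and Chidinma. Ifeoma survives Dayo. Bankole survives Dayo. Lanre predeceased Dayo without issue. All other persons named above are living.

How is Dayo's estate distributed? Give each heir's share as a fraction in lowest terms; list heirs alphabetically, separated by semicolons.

Jide, as surviving spouse, takes 1/3.
The remaining 2/3 passes to Dayo's descendants per stirpes.
Lanre left no surviving issue, so that branch lapses and is disregarded.
The 2/3 is divided into 3 equal shares of 2/9 among Zainab, Bankole, Abiodun.
Zainab predeceased; the 2/9 allotted to Zainab's branch passes to Zainab's issue by representation.
The 2/9 is divided into 3 equal shares of 2/27 among Ebele, Ifeoma, Chidinma.
Ebele is living and takes 2/27.
Ifeoma is living and takes 2/27.
Chidinma is living and takes 2/27.
Bankole is living and takes 2/9.
Abiodun is living and takes 2/9.

Abiodun 2/9; Bankole 2/9; Chidinma 2/27; Ebele 2/27; Ifeoma 2/27; Jide 1/3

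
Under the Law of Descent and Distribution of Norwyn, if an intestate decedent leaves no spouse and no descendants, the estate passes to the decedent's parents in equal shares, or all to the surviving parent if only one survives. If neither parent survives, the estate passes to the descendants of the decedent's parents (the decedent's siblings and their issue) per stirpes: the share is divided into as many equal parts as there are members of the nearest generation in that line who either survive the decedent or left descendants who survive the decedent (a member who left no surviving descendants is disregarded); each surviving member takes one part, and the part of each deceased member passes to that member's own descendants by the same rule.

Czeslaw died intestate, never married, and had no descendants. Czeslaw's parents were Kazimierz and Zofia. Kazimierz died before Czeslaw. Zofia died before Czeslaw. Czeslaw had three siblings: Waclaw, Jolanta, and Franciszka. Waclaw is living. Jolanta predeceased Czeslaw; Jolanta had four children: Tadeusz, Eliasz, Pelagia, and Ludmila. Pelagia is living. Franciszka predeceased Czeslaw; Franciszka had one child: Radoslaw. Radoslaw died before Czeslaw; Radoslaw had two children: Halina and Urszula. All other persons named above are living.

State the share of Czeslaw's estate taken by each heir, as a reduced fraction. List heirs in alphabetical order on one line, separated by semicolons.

Neither parent survives and there are no descendants, so the estate passes to Czeslaw's siblings and their issue per stirpes.
The estate is divided into 3 equal shares of 1/3 among Waclaw, Jolanta, Franciszka.
Waclaw is living and takes 1/3.
Jolanta predeceased; the 1/3 allotted to Jolanta's branch passes to Jolanta's issue by representation.
The 1/3 is divided into 4 equal shares of 1/12 among Tadeusz, Eliasz, Pelagia, Ludmila.
Tadeusz is living and takes 1/12.
Eliasz is living and takes 1/12.
Pelagia is living and takes 1/12.
Ludmila is living and takes 1/12.
Franciszka predeceased; the 1/3 allotted to Franciszka's branch passes to Franciszka's issue by representation.
Radoslaw's line is the sole branch at this level, so the full 1/3 passes to Radoslaw's issue by representation.
The 1/3 is divided into 2 equal shares of 1/6 among Halina, Urszula.
Halina is living and takes 1/6.
Urszula is living and takes 1/6.

Eliasz 1/12; Halina 1/6; Ludmila 1/12; Pelagia 1/12; Tadeusz 1/12; Urszula 1/6; Waclaw 1/3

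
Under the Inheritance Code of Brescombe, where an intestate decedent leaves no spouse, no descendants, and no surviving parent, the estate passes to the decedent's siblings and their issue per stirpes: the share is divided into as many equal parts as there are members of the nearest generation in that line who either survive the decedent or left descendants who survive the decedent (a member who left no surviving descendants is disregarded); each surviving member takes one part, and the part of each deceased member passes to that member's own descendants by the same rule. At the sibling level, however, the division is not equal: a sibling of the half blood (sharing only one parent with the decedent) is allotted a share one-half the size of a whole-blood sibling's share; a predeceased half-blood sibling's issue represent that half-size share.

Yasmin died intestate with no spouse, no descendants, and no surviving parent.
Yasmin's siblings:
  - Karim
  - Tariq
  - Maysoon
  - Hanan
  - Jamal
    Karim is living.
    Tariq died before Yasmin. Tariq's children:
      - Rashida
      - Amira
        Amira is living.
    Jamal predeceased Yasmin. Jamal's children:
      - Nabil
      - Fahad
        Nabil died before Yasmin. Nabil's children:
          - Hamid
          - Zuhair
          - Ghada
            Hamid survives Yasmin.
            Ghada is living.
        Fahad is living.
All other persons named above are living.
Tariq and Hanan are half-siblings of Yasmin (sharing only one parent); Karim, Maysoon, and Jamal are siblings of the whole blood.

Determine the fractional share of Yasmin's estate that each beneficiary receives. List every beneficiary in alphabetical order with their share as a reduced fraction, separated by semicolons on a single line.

Amira 1/16; Fahad 1/8; Ghada 1/24; Hamid 1/24; Hanan 1/8; Karim 1/4; Maysoon 1/4; Rashida 1/16; Zuhair 1/24

No spouse, descendants, or parent survives, so the estate passes to Yasmin's siblings per stirpes.
Half-blood siblings count for one-half the weight of whole-blood siblings at the initial division.
Dividing 1 in proportion to weights (total weight 4): Karim (weight 1) → 1/4; Tariq (weight 1/2) → 1/8; Maysoon (weight 1) → 1/4; Hanan (weight 1/2) → 1/8; Jamal (weight 1) → 1/4.
Karim is living and takes 1/4.
Tariq predeceased; the 1/8 allotted to Tariq's branch passes to Tariq's issue by representation.
The 1/8 is divided into 2 equal shares of 1/16 among Rashida, Amira.
Rashida is living and takes 1/16.
Amira is living and takes 1/16.
Maysoon is living and takes 1/4.
Hanan is living and takes 1/8.
Jamal predeceased; the 1/4 allotted to Jamal's branch passes to Jamal's issue by representation.
The 1/4 is divided into 2 equal shares of 1/8 among Nabil, Fahad.
Nabil predeceased; the 1/8 allotted to Nabil's branch passes to Nabil's issue by representation.
The 1/8 is divided into 3 equal shares of 1/24 among Hamid, Zuhair, Ghada.
Hamid is living and takes 1/24.
Zuhair is living and takes 1/24.
Ghada is living and takes 1/24.
Fahad is living and takes 1/8.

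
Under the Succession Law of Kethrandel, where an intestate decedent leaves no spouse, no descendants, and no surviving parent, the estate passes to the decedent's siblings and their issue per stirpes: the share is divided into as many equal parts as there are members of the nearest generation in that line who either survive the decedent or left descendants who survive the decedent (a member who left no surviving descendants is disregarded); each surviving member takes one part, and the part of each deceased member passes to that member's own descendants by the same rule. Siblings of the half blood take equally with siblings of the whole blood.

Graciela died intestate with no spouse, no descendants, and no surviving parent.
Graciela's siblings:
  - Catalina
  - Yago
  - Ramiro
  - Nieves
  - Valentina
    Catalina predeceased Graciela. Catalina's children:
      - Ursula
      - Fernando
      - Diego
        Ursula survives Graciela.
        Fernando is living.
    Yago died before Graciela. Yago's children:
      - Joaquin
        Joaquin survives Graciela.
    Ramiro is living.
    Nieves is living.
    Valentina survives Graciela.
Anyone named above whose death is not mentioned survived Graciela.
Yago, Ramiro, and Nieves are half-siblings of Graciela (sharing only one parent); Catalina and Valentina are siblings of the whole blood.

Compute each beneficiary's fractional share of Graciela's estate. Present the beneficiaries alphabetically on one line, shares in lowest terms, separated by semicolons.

Diego 1/15; Fernando 1/15; Joaquin 1/5; Nieves 1/5; Ramiro 1/5; Ursula 1/15; Valentina 1/5

No spouse, descendants, or parent survives, so the estate passes to Graciela's siblings per stirpes.
Half-blood and whole-blood siblings take equally under the stated rule.
The estate is divided into 5 equal shares of 1/5 among Catalina, Yago, Ramiro, Nieves, Valentina.
Catalina predeceased; the 1/5 allotted to Catalina's branch passes to Catalina's issue by representation.
The 1/5 is divided into 3 equal shares of 1/15 among Ursula, Fernando, Diego.
Ursula is living and takes 1/15.
Fernando is living and takes 1/15.
Diego is living and takes 1/15.
Yago predeceased; the 1/5 allotted to Yago's branch passes to Yago's issue by representation.
Joaquin is the sole taker at this level and receives the full 1/5.
Ramiro is living and takes 1/5.
Nieves is living and takes 1/5.
Valentina is living and takes 1/5.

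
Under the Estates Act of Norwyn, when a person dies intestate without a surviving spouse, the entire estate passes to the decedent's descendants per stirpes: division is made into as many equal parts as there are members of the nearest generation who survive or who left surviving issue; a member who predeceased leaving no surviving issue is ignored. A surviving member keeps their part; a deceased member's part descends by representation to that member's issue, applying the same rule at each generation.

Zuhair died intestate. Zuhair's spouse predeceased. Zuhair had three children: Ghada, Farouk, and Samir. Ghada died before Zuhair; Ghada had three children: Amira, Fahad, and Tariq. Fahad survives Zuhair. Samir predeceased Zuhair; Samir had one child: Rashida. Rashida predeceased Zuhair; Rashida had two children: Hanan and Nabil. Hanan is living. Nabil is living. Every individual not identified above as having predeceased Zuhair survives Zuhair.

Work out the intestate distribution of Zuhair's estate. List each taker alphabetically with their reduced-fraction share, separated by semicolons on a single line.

Amira 1/9; Fahad 1/9; Farouk 1/3; Hanan 1/6; Nabil 1/6; Tariq 1/9

There is no surviving spouse, so the entire estate passes to Zuhair's descendants per stirpes.
The estate is divided into 3 equal shares of 1/3 among Ghada, Farouk, Samir.
Ghada predeceased; the 1/3 allotted to Ghada's branch passes to Ghada's issue by representation.
The 1/3 is divided into 3 equal shares of 1/9 among Amira, Fahad, Tariq.
Amira is living and takes 1/9.
Fahad is living and takes 1/9.
Tariq is living and takes 1/9.
Farouk is living and takes 1/3.
Samir predeceased; the 1/3 allotted to Samir's branch passes to Samir's issue by representation.
Rashida's line is the sole branch at this level, so the full 1/3 passes to Rashida's issue by representation.
The 1/3 is divided into 2 equal shares of 1/6 among Hanan, Nabil.
Hanan is living and takes 1/6.
Nabil is living and takes 1/6.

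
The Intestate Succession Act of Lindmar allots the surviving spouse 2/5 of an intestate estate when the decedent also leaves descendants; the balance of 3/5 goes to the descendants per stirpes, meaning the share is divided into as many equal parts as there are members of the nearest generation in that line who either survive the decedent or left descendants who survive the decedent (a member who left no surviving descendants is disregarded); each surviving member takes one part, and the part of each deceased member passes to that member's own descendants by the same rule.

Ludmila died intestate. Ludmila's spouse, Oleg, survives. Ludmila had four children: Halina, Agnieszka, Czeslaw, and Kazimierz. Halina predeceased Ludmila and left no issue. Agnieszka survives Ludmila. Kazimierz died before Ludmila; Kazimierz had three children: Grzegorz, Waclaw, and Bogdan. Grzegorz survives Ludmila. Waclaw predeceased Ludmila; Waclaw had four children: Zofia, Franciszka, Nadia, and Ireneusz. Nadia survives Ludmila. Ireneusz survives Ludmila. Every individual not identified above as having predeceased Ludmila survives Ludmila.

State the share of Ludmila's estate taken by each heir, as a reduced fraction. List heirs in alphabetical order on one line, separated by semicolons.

Agnieszka 1/5; Bogdan 1/15; Czeslaw 1/5; Franciszka 1/60; Grzegorz 1/15; Ireneusz 1/60; Nadia 1/60; Oleg 2/5; Zofia 1/60

Oleg, as surviving spouse, takes 2/5.
The remaining 3/5 passes to Ludmila's descendants per stirpes.
Halina left no surviving issue, so that branch lapses and is disregarded.
The 3/5 is divided into 3 equal shares of 1/5 among Agnieszka, Czeslaw, Kazimierz.
Agnieszka is living and takes 1/5.
Czeslaw is living and takes 1/5.
Kazimierz predeceased; the 1/5 allotted to Kazimierz's branch passes to Kazimierz's issue by representation.
The 1/5 is divided into 3 equal shares of 1/15 among Grzegorz, Waclaw, Bogdan.
Grzegorz is living and takes 1/15.
Waclaw predeceased; the 1/15 allotted to Waclaw's branch passes to Waclaw's issue by representation.
The 1/15 is divided into 4 equal shares of 1/60 among Zofia, Franciszka, Nadia, Ireneusz.
Zofia is living and takes 1/60.
Franciszka is living and takes 1/60.
Nadia is living and takes 1/60.
Ireneusz is living and takes 1/60.
Bogdan is living and takes 1/15.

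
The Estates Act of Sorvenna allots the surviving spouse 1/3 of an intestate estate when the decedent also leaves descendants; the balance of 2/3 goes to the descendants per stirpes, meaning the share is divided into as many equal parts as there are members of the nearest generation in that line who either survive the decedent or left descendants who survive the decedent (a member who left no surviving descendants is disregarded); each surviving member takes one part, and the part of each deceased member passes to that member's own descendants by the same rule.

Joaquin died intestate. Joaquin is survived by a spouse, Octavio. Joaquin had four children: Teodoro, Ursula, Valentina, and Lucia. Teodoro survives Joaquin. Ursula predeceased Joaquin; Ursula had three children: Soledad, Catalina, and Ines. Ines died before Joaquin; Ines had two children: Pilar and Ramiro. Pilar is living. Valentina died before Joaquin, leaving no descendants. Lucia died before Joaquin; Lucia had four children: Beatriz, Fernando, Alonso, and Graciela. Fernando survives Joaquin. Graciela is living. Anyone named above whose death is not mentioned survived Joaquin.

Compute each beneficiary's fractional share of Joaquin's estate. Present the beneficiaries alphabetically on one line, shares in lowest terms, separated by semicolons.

Octavio, as surviving spouse, takes 1/3.
The remaining 2/3 passes to Joaquin's descendants per stirpes.
Valentina left no surviving issue, so that branch lapses and is disregarded.
The 2/3 is divided into 3 equal shares of 2/9 among Teodoro, Ursula, Lucia.
Teodoro is living and takes 2/9.
Ursula predeceased; the 2/9 allotted to Ursula's branch passes to Ursula's issue by representation.
The 2/9 is divided into 3 equal shares of 2/27 among Soledad, Catalina, Ines.
Soledad is living and takes 2/27.
Catalina is living and takes 2/27.
Ines predeceased; the 2/27 allotted to Ines's branch passes to Ines's issue by representation.
The 2/27 is divided into 2 equal shares of 1/27 among Pilar, Ramiro.
Pilar is living and takes 1/27.
Ramiro is living and takes 1/27.
Lucia predeceased; the 2/9 allotted to Lucia's branch passes to Lucia's issue by representation.
The 2/9 is divided into 4 equal shares of 1/18 among Beatriz, Fernando, Alonso, Graciela.
Beatriz is living and takes 1/18.
Fernando is living and takes 1/18.
Alonso is living and takes 1/18.
Graciela is living and takes 1/18.

Alonso 1/18; Beatriz 1/18; Catalina 2/27; Fernando 1/18; Graciela 1/18; Octavio 1/3; Pilar 1/27; Ramiro 1/27; Soledad 2/27; Teodoro 2/9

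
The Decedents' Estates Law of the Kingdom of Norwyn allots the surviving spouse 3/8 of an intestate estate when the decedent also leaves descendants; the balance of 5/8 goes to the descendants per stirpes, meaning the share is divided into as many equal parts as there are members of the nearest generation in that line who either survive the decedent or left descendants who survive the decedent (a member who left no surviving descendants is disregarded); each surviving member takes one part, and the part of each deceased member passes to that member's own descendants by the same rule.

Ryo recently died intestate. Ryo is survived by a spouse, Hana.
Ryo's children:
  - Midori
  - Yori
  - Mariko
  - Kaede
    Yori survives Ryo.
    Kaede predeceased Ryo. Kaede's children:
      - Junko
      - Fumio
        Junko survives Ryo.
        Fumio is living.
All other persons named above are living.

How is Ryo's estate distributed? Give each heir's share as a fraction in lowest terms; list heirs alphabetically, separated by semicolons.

Hana, as surviving spouse, takes 3/8.
The remaining 5/8 passes to Ryo's descendants per stirpes.
The 5/8 is divided into 4 equal shares of 5/32 among Midori, Yori, Mariko, Kaede.
Midori is living and takes 5/32.
Yori is living and takes 5/32.
Mariko is living and takes 5/32.
Kaede predeceased; the 5/32 allotted to Kaede's branch passes to Kaede's issue by representation.
The 5/32 is divided into 2 equal shares of 5/64 among Junko, Fumio.
Junko is living and takes 5/64.
Fumio is living and takes 5/64.

Fumio 5/64; Hana 3/8; Junko 5/64; Mariko 5/32; Midori 5/32; Yori 5/32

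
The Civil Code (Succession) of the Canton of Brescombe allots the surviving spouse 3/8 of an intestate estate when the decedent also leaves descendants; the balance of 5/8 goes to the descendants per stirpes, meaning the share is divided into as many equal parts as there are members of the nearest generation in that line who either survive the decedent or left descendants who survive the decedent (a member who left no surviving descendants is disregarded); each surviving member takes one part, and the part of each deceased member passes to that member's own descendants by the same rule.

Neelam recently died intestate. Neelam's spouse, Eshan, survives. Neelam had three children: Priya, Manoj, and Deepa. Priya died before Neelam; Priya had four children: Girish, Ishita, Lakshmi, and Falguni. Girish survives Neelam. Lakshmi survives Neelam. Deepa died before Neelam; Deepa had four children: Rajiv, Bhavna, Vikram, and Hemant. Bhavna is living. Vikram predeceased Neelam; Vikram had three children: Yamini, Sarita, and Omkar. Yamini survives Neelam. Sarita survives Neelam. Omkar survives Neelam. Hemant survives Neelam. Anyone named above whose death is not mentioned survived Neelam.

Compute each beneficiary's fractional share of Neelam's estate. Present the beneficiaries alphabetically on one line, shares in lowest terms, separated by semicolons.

Eshan, as surviving spouse, takes 3/8.
The remaining 5/8 passes to Neelam's descendants per stirpes.
The 5/8 is divided into 3 equal shares of 5/24 among Priya, Manoj, Deepa.
Priya predeceased; the 5/24 allotted to Priya's branch passes to Priya's issue by representation.
The 5/24 is divided into 4 equal shares of 5/96 among Girish, Ishita, Lakshmi, Falguni.
Girish is living and takes 5/96.
Ishita is living and takes 5/96.
Lakshmi is living and takes 5/96.
Falguni is living and takes 5/96.
Manoj is living and takes 5/24.
Deepa predeceased; the 5/24 allotted to Deepa's branch passes to Deepa's issue by representation.
The 5/24 is divided into 4 equal shares of 5/96 among Rajiv, Bhavna, Vikram, Hemant.
Rajiv is living and takes 5/96.
Bhavna is living and takes 5/96.
Vikram predeceased; the 5/96 allotted to Vikram's branch passes to Vikram's issue by representation.
The 5/96 is divided into 3 equal shares of 5/288 among Yamini, Sarita, Omkar.
Yamini is living and takes 5/288.
Sarita is living and takes 5/288.
Omkar is living and takes 5/288.
Hemant is living and takes 5/96.

Bhavna 5/96; Eshan 3/8; Falguni 5/96; Girish 5/96; Hemant 5/96; Ishita 5/96; Lakshmi 5/96; Manoj 5/24; Omkar 5/288; Rajiv 5/96; Sarita 5/288; Yamini 5/288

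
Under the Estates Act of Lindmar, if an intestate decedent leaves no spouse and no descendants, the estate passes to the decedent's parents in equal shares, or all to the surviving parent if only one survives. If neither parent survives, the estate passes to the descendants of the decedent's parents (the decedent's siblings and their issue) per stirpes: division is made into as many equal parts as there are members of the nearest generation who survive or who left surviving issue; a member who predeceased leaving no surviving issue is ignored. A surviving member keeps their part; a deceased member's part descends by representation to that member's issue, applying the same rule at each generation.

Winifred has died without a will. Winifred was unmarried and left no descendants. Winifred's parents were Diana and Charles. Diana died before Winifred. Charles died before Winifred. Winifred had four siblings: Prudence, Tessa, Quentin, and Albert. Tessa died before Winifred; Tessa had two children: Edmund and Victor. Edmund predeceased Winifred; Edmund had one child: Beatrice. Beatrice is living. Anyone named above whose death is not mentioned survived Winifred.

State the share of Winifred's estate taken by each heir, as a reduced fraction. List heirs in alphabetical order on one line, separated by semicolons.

Neither parent survives and there are no descendants, so the estate passes to Winifred's siblings and their issue per stirpes.
The estate is divided into 4 equal shares of 1/4 among Prudence, Tessa, Quentin, Albert.
Prudence is living and takes 1/4.
Tessa predeceased; the 1/4 allotted to Tessa's branch passes to Tessa's issue by representation.
The 1/4 is divided into 2 equal shares of 1/8 among Edmund, Victor.
Edmund predeceased; the 1/8 allotted to Edmund's branch passes to Edmund's issue by representation.
Beatrice is the sole taker at this level and receives the full 1/8.
Victor is living and takes 1/8.
Quentin is living and takes 1/4.
Albert is living and takes 1/4.

Albert 1/4; Beatrice 1/8; Prudence 1/4; Quentin 1/4; Victor 1/8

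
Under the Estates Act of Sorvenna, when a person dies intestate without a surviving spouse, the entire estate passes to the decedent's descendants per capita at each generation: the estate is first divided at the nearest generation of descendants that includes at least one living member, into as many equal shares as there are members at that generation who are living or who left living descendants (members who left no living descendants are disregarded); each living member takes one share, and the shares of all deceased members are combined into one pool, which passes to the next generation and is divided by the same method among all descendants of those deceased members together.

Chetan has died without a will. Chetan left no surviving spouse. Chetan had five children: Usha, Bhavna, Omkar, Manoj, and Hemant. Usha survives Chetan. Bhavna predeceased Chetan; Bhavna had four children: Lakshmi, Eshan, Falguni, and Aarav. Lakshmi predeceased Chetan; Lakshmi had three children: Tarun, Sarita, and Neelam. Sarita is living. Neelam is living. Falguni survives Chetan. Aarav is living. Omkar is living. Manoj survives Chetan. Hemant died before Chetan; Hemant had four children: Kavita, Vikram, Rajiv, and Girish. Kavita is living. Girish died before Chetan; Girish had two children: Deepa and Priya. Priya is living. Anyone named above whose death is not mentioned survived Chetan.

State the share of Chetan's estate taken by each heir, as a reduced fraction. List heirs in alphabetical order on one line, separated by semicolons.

There is no surviving spouse, so the entire estate passes to Chetan's descendants per capita at each generation.
At generation 1 (Usha, Bhavna, Omkar, Manoj, Hemant) there are 5 shares of (1)/5 = 1/5 each.
Living: Usha, Omkar, and Manoj — each takes 1/5.
Deceased: Bhavna and Hemant. Their combined 2/5 is pooled and carried to generation 2.
At generation 2 (Lakshmi, Eshan, Falguni, Aarav, Kavita, Vikram, Rajiv, Girish) there are 8 shares of (2/5)/8 = 1/20 each.
Living: Eshan, Falguni, Aarav, Kavita, Vikram, and Rajiv — each takes 1/20.
Deceased: Lakshmi and Girish. Their combined 1/10 is pooled and carried to generation 3.
At generation 3 (Tarun, Sarita, Neelam, Deepa, Priya) there are 5 shares of (1/10)/5 = 1/50 each.
Living: Tarun, Sarita, Neelam, Deepa, and Priya — each takes 1/50.

Aarav 1/20; Deepa 1/50; Eshan 1/20; Falguni 1/20; Kavita 1/20; Manoj 1/5; Neelam 1/50; Omkar 1/5; Priya 1/50; Rajiv 1/20; Sarita 1/50; Tarun 1/50; Usha 1/5; Vikram 1/20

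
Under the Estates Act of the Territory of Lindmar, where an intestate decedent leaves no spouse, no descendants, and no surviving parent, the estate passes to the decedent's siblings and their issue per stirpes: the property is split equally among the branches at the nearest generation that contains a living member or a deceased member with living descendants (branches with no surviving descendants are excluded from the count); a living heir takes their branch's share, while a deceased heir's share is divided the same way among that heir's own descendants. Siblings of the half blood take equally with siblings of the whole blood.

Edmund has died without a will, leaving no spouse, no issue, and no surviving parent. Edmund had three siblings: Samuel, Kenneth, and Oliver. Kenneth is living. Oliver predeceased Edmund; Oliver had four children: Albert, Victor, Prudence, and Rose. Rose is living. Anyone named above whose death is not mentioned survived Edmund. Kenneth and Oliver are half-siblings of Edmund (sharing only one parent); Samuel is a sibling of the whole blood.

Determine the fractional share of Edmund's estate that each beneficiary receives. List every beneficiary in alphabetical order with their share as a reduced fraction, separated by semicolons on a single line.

No spouse, descendants, or parent survives, so the estate passes to Edmund's siblings per stirpes.
Half-blood and whole-blood siblings take equally under the stated rule.
The estate is divided into 3 equal shares of 1/3 among Samuel, Kenneth, Oliver.
Samuel is living and takes 1/3.
Kenneth is living and takes 1/3.
Oliver predeceased; the 1/3 allotted to Oliver's branch passes to Oliver's issue by representation.
The 1/3 is divided into 4 equal shares of 1/12 among Albert, Victor, Prudence, Rose.
Albert is living and takes 1/12.
Victor is living and takes 1/12.
Prudence is living and takes 1/12.
Rose is living and takes 1/12.

Albert 1/12; Kenneth 1/3; Prudence 1/12; Rose 1/12; Samuel 1/3; Victor 1/12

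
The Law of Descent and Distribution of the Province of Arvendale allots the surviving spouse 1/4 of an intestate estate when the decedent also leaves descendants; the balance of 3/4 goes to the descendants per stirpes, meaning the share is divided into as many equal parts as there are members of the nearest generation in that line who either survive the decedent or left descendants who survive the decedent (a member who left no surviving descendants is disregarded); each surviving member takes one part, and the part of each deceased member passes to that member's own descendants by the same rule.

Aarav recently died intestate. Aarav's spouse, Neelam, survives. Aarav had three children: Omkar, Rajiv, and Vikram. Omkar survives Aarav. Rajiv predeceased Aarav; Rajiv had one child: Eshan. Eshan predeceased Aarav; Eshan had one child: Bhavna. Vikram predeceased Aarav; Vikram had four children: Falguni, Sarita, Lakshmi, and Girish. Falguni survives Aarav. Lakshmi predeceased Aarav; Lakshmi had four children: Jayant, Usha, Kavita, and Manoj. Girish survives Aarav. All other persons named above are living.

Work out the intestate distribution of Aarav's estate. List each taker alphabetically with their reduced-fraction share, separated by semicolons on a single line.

Neelam, as surviving spouse, takes 1/4.
The remaining 3/4 passes to Aarav's descendants per stirpes.
The 3/4 is divided into 3 equal shares of 1/4 among Omkar, Rajiv, Vikram.
Omkar is living and takes 1/4.
Rajiv predeceased; the 1/4 allotted to Rajiv's branch passes to Rajiv's issue by representation.
Eshan's line is the sole branch at this level, so the full 1/4 passes to Eshan's issue by representation.
Bhavna is the sole taker at this level and receives the full 1/4.
Vikram predeceased; the 1/4 allotted to Vikram's branch passes to Vikram's issue by representation.
The 1/4 is divided into 4 equal shares of 1/16 among Falguni, Sarita, Lakshmi, Girish.
Falguni is living and takes 1/16.
Sarita is living and takes 1/16.
Lakshmi predeceased; the 1/16 allotted to Lakshmi's branch passes to Lakshmi's issue by representation.
The 1/16 is divided into 4 equal shares of 1/64 among Jayant, Usha, Kavita, Manoj.
Jayant is living and takes 1/64.
Usha is living and takes 1/64.
Kavita is living and takes 1/64.
Manoj is living and takes 1/64.
Girish is living and takes 1/16.

Bhavna 1/4; Falguni 1/16; Girish 1/16; Jayant 1/64; Kavita 1/64; Manoj 1/64; Neelam 1/4; Omkar 1/4; Sarita 1/16; Usha 1/64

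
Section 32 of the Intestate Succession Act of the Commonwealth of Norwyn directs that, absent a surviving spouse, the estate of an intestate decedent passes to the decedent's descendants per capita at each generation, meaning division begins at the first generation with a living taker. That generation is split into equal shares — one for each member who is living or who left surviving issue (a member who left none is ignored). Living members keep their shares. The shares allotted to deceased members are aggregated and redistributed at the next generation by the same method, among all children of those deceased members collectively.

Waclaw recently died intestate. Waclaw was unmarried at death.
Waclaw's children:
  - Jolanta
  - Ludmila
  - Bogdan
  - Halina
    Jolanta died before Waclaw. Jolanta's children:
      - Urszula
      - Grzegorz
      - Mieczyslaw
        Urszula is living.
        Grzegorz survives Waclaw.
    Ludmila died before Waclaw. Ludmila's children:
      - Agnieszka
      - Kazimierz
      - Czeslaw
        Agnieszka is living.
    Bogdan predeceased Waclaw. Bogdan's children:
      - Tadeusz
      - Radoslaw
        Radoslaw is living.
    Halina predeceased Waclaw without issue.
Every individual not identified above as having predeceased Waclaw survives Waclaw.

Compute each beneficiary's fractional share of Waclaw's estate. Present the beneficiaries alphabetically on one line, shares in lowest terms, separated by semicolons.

Agnieszka 1/8; Czeslaw 1/8; Grzegorz 1/8; Kazimierz 1/8; Mieczyslaw 1/8; Radoslaw 1/8; Tadeusz 1/8; Urszula 1/8

There is no surviving spouse, so the entire estate passes to Waclaw's descendants per capita at each generation.
No one at generation 1 (Jolanta, Ludmila, Bogdan) is living; moving to the next generation.
At generation 2 (Urszula, Grzegorz, Mieczyslaw, Agnieszka, Kazimierz, Czeslaw, Tadeusz, Radoslaw) there are 8 shares of (1)/8 = 1/8 each.
Living: Urszula, Grzegorz, Mieczyslaw, Agnieszka, Kazimierz, Czeslaw, Tadeusz, and Radoslaw — each takes 1/8.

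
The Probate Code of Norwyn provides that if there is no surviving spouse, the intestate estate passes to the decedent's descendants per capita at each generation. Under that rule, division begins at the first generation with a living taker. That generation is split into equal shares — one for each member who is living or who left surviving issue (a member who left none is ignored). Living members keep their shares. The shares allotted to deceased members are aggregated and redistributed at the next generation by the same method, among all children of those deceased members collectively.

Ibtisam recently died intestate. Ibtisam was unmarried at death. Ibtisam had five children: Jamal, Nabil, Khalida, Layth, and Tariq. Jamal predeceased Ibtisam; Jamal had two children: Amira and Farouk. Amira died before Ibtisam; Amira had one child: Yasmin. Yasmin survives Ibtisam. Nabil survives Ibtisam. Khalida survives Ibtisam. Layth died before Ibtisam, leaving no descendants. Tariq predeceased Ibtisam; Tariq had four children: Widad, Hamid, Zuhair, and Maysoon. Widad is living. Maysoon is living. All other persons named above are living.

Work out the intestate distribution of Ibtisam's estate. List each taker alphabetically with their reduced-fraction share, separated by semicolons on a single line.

There is no surviving spouse, so the entire estate passes to Ibtisam's descendants per capita at each generation.
At generation 1 (Jamal, Nabil, Khalida, Tariq) there are 4 shares of (1)/4 = 1/4 each.
Living: Nabil and Khalida — each takes 1/4.
Deceased: Jamal and Tariq. Their combined 1/2 is pooled and carried to generation 2.
At generation 2 (Amira, Farouk, Widad, Hamid, Zuhair, Maysoon) there are 6 shares of (1/2)/6 = 1/12 each.
Living: Farouk, Widad, Hamid, Zuhair, and Maysoon — each takes 1/12.
Deceased: Amira. That 1/12 share is carried to generation 3.
At generation 3 (Yasmin) there are 1 shares of (1/12)/1 = 1/12 each.
Living: Yasmin — each takes 1/12.

Farouk 1/12; Hamid 1/12; Khalida 1/4; Maysoon 1/12; Nabil 1/4; Widad 1/12; Yasmin 1/12; Zuhair 1/12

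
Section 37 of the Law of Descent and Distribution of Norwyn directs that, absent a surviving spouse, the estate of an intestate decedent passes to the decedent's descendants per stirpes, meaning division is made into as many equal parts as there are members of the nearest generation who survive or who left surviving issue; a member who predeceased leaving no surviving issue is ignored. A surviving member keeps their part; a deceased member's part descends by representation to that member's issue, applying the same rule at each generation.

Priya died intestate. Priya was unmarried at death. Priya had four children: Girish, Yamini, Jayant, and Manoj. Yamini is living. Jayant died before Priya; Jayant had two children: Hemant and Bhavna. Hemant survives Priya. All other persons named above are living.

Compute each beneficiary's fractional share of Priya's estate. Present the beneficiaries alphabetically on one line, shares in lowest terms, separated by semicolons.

Bhavna 1/8; Girish 1/4; Hemant 1/8; Manoj 1/4; Yamini 1/4

There is no surviving spouse, so the entire estate passes to Priya's descendants per stirpes.
The estate is divided into 4 equal shares of 1/4 among Girish, Yamini, Jayant, Manoj.
Girish is living and takes 1/4.
Yamini is living and takes 1/4.
Jayant predeceased; the 1/4 allotted to Jayant's branch passes to Jayant's issue by representation.
The 1/4 is divided into 2 equal shares of 1/8 among Hemant, Bhavna.
Hemant is living and takes 1/8.
Bhavna is living and takes 1/8.
Manoj is living and takes 1/4.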